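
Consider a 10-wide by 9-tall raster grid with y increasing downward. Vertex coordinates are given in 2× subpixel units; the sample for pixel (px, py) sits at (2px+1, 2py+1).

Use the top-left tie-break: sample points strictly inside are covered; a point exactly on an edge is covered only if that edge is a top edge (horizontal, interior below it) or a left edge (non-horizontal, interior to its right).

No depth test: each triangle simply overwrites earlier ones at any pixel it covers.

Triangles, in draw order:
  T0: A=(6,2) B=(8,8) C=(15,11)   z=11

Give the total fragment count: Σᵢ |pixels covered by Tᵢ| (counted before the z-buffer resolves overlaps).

T0:
  2·area = 36  (B↔C swapped to make it positive)
  edge (6, 2)→(15, 11): d=(9,9) right/bottom  bias=-1
  edge (15, 11)→(8, 8): d=(-7,-3) top-left  bias=+0
  edge (8, 8)→(6, 2): d=(-2,-6) top-left  bias=+0
    (2,0)@(5, 1): e=[0,40,-4] → ·  [on edge]
    (3,1)@(7, 3): e=[0,32,4] → ·  [on edge]
    (0,2)@(1, 5): e=[72,0,-36] → ·  [on edge]
    (3,2)@(7, 5): e=[18,18,0] → #  [on edge]
    (4,2)@(9, 5): e=[0,24,12] → ·  [on edge]
    (3,3)@(7, 7): e=[36,4,-4] → ·
    (4,3)@(9, 7): e=[18,10,8] → #
    (5,3)@(11, 7): e=[0,16,20] → ·  [on edge]
    (4,4)@(9, 9): e=[36,-4,4] → ·
    (5,4)@(11, 9): e=[18,2,16] → #
    (6,4)@(13, 9): e=[0,8,28] → ·  [on edge]
    (4,5)@(9, 11): e=[54,-18,0] → ·  [on edge]
    (7,5)@(15, 11): e=[0,0,36] → ·  [on edge]
    (8,6)@(17, 13): e=[0,-8,44] → ·  [on edge]
    (9,7)@(19, 15): e=[0,-16,52] → ·  [on edge]
    (5,8)@(11, 17): e=[90,-54,0] → ·  [on edge]
  covered (3 px):
    · · · · · · · · · ·
    · · · · · · · · · ·
    · · · # · · · · · ·
    · · · · # · · · · ·
    · · · · · # · · · ·
    · · · · · · · · · ·
    · · · · · · · · · ·
    · · · · · · · · · ·
    · · · · · · · · · ·

Answer: 3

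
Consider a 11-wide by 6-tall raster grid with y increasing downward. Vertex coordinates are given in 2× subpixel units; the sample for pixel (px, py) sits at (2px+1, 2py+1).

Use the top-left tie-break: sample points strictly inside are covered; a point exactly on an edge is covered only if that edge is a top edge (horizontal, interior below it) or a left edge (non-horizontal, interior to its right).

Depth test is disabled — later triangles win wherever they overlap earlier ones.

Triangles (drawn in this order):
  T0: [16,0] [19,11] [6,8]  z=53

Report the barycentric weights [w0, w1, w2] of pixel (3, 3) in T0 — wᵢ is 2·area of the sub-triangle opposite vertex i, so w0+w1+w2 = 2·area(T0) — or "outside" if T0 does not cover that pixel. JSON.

T0:
  2·area = 134
  edge (16, 0)→(19, 11): d=(3,11) right/bottom  bias=-1
  edge (19, 11)→(6, 8): d=(-13,-3) top-left  bias=+0
  edge (6, 8)→(16, 0): d=(10,-8) top-left  bias=+0
    (7,0)@(15, 1): e=[14,118,2] → X
    (8,0)@(17, 1): e=[-8,124,18] → .
    (6,1)@(13, 3): e=[42,86,6] → X
    (8,1)@(17, 3): e=[-2,98,38] → .
    (5,2)@(11, 5): e=[70,54,10] → X
    (8,2)@(17, 5): e=[4,72,58] → X
    (9,2)@(19, 5): e=[-18,78,74] → .
    (4,3)@(9, 7): e=[98,22,14] → X
    (9,3)@(19, 7): e=[-12,52,94] → .
    (4,4)@(9, 9): e=[104,-4,34] → .
    (5,4)@(11, 9): e=[82,2,50] → X
    (9,4)@(19, 9): e=[-6,26,114] → .
    (9,5)@(19, 11): e=[0,0,134] → .  [on edge]
  covered (16 px):
    . . . . . . . X . . .
    . . . . . . X X . . .
    . . . . . X X X X . .
    . . . . X X X X X . .
    . . . . . X X X X . .
    . . . . . . . . . . .

Result: "outside"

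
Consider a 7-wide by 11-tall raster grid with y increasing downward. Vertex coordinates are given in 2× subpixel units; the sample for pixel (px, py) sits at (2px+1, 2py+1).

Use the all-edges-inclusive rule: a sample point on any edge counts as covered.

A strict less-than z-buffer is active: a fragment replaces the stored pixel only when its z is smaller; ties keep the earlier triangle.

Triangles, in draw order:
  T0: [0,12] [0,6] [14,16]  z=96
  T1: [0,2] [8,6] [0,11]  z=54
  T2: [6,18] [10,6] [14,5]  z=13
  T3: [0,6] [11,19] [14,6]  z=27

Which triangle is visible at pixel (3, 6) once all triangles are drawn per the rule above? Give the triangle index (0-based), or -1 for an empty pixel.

T0:
  2·area = 84
  edge (0, 12)→(0, 6): d=(0,-6) inclusive
  edge (0, 6)→(14, 16): d=(14,10) inclusive
  edge (14, 16)→(0, 12): d=(-14,-4) inclusive
    (0,3)@(1, 7): e=[6,4,74] → █
    (1,3)@(3, 7): e=[18,-16,82] → ·
    (0,4)@(1, 9): e=[6,32,46] → █
    (1,4)@(3, 9): e=[18,12,54] → █
    (2,4)@(5, 9): e=[30,-8,62] → ·
    (0,5)@(1, 11): e=[6,60,18] → █
    (2,5)@(5, 11): e=[30,20,34] → █
    (3,5)@(7, 11): e=[42,0,42] → █  [on edge]
    (4,5)@(9, 11): e=[54,-20,50] → ·
    (0,6)@(1, 13): e=[6,88,-10] → ·
    (1,6)@(3, 13): e=[18,68,-2] → ·
    (2,6)@(5, 13): e=[30,48,6] → █
  covered (11 px):
    · · · · · · ·
    · · · · · · ·
    · · · · · · ·
    █ · · · · · ·
    █ █ · · · · ·
    █ █ █ █ · · ·
    · · █ █ █ · ·
    · · · · · █ ·
    · · · · · · ·
    · · · · · · ·
    · · · · · · ·
T1:
  2·area = 72
  edge (0, 2)→(8, 6): d=(8,4) inclusive
  edge (8, 6)→(0, 11): d=(-8,5) inclusive
  edge (0, 11)→(0, 2): d=(0,-9) inclusive
    (0,1)@(1, 3): e=[4,59,9] → █
    (1,1)@(3, 3): e=[-4,49,27] → ·
    (0,2)@(1, 5): e=[20,43,9] → █
    (1,2)@(3, 5): e=[12,33,27] → █
    (2,2)@(5, 5): e=[4,23,45] → █
    (3,2)@(7, 5): e=[-4,13,63] → ·
    (0,3)@(1, 7): e=[36,27,9] → █
    (3,3)@(7, 7): e=[12,-3,63] → ·
    (0,4)@(1, 9): e=[52,11,9] → █
    (2,4)@(5, 9): e=[36,-9,45] → ·
    (0,5)@(1, 11): e=[68,-5,9] → ·
    (1,5)@(3, 11): e=[60,-15,27] → ·
  covered (9 px):
    · · · · · · ·
    █ · · · · · ·
    █ █ █ · · · ·
    █ █ █ · · · ·
    █ █ · · · · ·
    · · · · · · ·
    · · · · · · ·
    · · · · · · ·
    · · · · · · ·
    · · · · · · ·
    · · · · · · ·
T2:
  2·area = 44
  edge (6, 18)→(10, 6): d=(4,-12) inclusive
  edge (10, 6)→(14, 5): d=(4,-1) inclusive
  edge (14, 5)→(6, 18): d=(-8,13) inclusive
    (5,1)@(11, 3): e=[0,-11,55] → ·  [on edge]
    (5,3)@(11, 7): e=[16,5,23] → █
    (6,3)@(13, 7): e=[40,7,-3] → ·
    (4,4)@(9, 9): e=[0,11,33] → █  [on edge]
    (6,4)@(13, 9): e=[48,15,-19] → ·
    (4,5)@(9, 11): e=[8,19,17] → █
    (5,5)@(11, 11): e=[32,21,-9] → ·
    (4,6)@(9, 13): e=[16,27,1] → █
    (5,6)@(11, 13): e=[40,29,-25] → ·
    (3,7)@(7, 15): e=[0,33,11] → █  [on edge]
    (4,7)@(9, 15): e=[24,35,-15] → ·
    (3,8)@(7, 17): e=[8,41,-5] → ·
    (2,10)@(5, 21): e=[0,55,-11] → ·  [on edge]
  covered (6 px):
    · · · · · · ·
    · · · · · · ·
    · · · · · · ·
    · · · · · █ ·
    · · · · █ █ ·
    · · · · █ · ·
    · · · · █ · ·
    · · · █ · · ·
    · · · · · · ·
    · · · · · · ·
    · · · · · · ·
T3:
  2·area = 182  (B↔C swapped to make it positive)
  edge (0, 6)→(14, 6): d=(14,0) inclusive
  edge (14, 6)→(11, 19): d=(-3,13) inclusive
  edge (11, 19)→(0, 6): d=(-11,-13) inclusive
    (0,3)@(1, 7): e=[14,166,2] → █
    (1,3)@(3, 7): e=[14,140,28] → █
    (2,3)@(5, 7): e=[14,114,54] → █
    (3,3)@(7, 7): e=[14,88,80] → █
    (4,3)@(9, 7): e=[14,62,106] → █
    (5,3)@(11, 7): e=[14,36,132] → █
    (6,3)@(13, 7): e=[14,10,158] → █
    (0,4)@(1, 9): e=[42,160,-20] → ·
    (1,4)@(3, 9): e=[42,134,6] → █
    (1,5)@(3, 11): e=[70,128,-16] → ·
    (2,5)@(5, 11): e=[70,102,10] → █
    (6,5)@(13, 11): e=[70,-2,114] → ·
    (5,9)@(11, 19): e=[182,0,0] → █  [on edge]
  covered (24 px):
    · · · · · · ·
    · · · · · · ·
    · · · · · · ·
    █ █ █ █ █ █ █
    · █ █ █ █ █ █
    · · █ █ █ █ ·
    · · · █ █ █ ·
    · · · · █ █ ·
    · · · · · █ ·
    · · · · · █ ·
    · · · · · · ·

Z-buffer (winner per pixel, '.' = empty):
  . . . . . . .
  1 . . . . . .
  1 1 1 . . . .
  3 3 3 3 3 2 3
  1 3 3 3 2 2 3
  0 0 3 3 2 3 .
  . . 0 3 2 3 .
  . . . 2 3 3 .
  . . . . . 3 .
  . . . . . 3 .
  . . . . . . .

Answer: 3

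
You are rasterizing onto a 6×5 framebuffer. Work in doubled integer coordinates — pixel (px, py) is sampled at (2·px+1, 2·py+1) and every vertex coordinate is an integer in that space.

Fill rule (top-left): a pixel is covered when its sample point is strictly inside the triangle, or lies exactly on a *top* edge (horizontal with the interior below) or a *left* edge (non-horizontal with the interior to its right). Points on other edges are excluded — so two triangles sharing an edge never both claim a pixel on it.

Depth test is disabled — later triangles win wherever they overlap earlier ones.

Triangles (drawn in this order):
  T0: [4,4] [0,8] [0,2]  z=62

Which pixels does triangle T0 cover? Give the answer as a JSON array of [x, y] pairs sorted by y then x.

T0:
  2·area = 24
  edge (4, 4)→(0, 8): d=(-4,4) right/bottom  bias=-1
  edge (0, 8)→(0, 2): d=(0,-6) top-left  bias=+0
  edge (0, 2)→(4, 4): d=(4,2) right/bottom  bias=-1
    (3,0)@(7, 1): e=[0,42,-18] → ·  [on edge]
    (0,1)@(1, 3): e=[16,6,2] → █
    (1,1)@(3, 3): e=[8,18,-2] → ·
    (2,1)@(5, 3): e=[0,30,-6] → ·  [on edge]
    (0,2)@(1, 5): e=[8,6,10] → █
    (1,2)@(3, 5): e=[0,18,6] → ·  [on edge]
    (0,3)@(1, 7): e=[0,6,18] → ·  [on edge]
  covered (2 px):
    · · · · · ·
    █ · · · · ·
    █ · · · · ·
    · · · · · ·
    · · · · · ·

Answer: [[0,1],[0,2]]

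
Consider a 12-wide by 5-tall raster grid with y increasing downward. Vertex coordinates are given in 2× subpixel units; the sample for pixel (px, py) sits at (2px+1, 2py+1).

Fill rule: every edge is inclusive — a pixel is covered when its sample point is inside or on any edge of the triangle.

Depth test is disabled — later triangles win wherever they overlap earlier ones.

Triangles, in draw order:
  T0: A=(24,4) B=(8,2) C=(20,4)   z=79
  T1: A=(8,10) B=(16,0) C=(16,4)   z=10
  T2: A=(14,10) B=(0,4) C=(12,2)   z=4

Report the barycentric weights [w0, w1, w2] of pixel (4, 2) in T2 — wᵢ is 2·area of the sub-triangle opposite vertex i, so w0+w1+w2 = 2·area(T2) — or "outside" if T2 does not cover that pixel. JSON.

T0:
  2·area = 8  (B↔C swapped to make it positive)
  edge (24, 4)→(20, 4): d=(-4,0) inclusive
  edge (20, 4)→(8, 2): d=(-12,-2) inclusive
  edge (8, 2)→(24, 4): d=(16,2) inclusive
    (7,1)@(15, 3): e=[4,2,2] → █
    (8,1)@(17, 3): e=[4,6,-2] → ·
    (7,2)@(15, 5): e=[-4,-22,34] → ·
  covered (1 px):
    · · · · · · · · · · · ·
    · · · · · · · █ · · · ·
    · · · · · · · · · · · ·
    · · · · · · · · · · · ·
    · · · · · · · · · · · ·
T1:
  2·area = 32
  edge (8, 10)→(16, 0): d=(8,-10) inclusive
  edge (16, 0)→(16, 4): d=(0,4) inclusive
  edge (16, 4)→(8, 10): d=(-8,6) inclusive
    (7,1)@(15, 3): e=[14,4,14] → █
    (8,1)@(17, 3): e=[34,-4,2] → ·
    (6,2)@(13, 5): e=[10,12,10] → █
    (7,2)@(15, 5): e=[30,4,-2] → ·
    (5,3)@(11, 7): e=[6,20,6] → █
    (6,3)@(13, 7): e=[26,12,-6] → ·
    (4,4)@(9, 9): e=[2,28,2] → █
    (5,4)@(11, 9): e=[22,20,-10] → ·
  covered (4 px):
    · · · · · · · · · · · ·
    · · · · · · · █ · · · ·
    · · · · · · █ · · · · ·
    · · · · · █ · · · · · ·
    · · · · █ · · · · · · ·
T2:
  2·area = 100
  edge (14, 10)→(0, 4): d=(-14,-6) inclusive
  edge (0, 4)→(12, 2): d=(12,-2) inclusive
  edge (12, 2)→(14, 10): d=(2,8) inclusive
    (3,1)@(7, 3): e=[56,2,42] → █
    (4,1)@(9, 3): e=[68,6,26] → █
    (5,1)@(11, 3): e=[80,10,10] → █
    (6,1)@(13, 3): e=[92,14,-6] → ·
    (1,2)@(3, 5): e=[4,18,78] → █
    (2,2)@(5, 5): e=[16,22,62] → █
    (6,2)@(13, 5): e=[64,38,-2] → ·
    (1,3)@(3, 7): e=[-24,42,82] → ·
    (2,3)@(5, 7): e=[-12,46,66] → ·
    (3,3)@(7, 7): e=[0,50,50] → █  [on edge]
    (6,3)@(13, 7): e=[36,62,2] → █
    (7,3)@(15, 7): e=[48,66,-14] → ·
  covered (13 px):
    · · · · · · · · · · · ·
    · · · █ █ █ · · · · · ·
    · █ █ █ █ █ · · · · · ·
    · · · █ █ █ █ · · · · ·
    · · · · · · █ · · · · ·

Answer: [30,30,40]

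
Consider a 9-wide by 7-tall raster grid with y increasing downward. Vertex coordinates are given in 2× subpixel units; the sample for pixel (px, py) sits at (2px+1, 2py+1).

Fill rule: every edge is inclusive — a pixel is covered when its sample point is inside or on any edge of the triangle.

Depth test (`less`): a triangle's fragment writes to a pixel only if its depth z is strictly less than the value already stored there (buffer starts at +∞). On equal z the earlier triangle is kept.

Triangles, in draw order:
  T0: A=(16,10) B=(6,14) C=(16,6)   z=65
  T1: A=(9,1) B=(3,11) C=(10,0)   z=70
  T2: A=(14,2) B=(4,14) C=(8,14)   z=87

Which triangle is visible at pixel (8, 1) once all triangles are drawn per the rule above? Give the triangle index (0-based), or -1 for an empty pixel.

T0:
  2·area = 40
  edge (16, 10)→(6, 14): d=(-10,4) inclusive
  edge (6, 14)→(16, 6): d=(10,-8) inclusive
  edge (16, 6)→(16, 10): d=(0,4) inclusive
    (7,3)@(15, 7): e=[34,2,4] → █
    (8,3)@(17, 7): e=[26,18,-4] → ·
    (6,4)@(13, 9): e=[22,6,12] → █
    (8,4)@(17, 9): e=[6,38,-4] → ·
    (5,5)@(11, 11): e=[10,10,20] → █
    (7,5)@(15, 11): e=[-6,42,4] → ·
    (5,6)@(11, 13): e=[-10,30,20] → ·
    (6,6)@(13, 13): e=[-18,46,12] → ·
  covered (5 px):
    · · · · · · · · ·
    · · · · · · · · ·
    · · · · · · · · ·
    · · · · · · · █ ·
    · · · · · · █ █ ·
    · · · · · █ █ · ·
    · · · · · · · · ·
T1:
  2·area = 4  (B↔C swapped to make it positive)
  edge (9, 1)→(10, 0): d=(1,-1) inclusive
  edge (10, 0)→(3, 11): d=(-7,11) inclusive
  edge (3, 11)→(9, 1): d=(6,-10) inclusive
    (4,0)@(9, 1): e=[0,4,0] → █  [on edge]
    (5,0)@(11, 1): e=[2,-18,20] → ·
    (3,1)@(7, 3): e=[0,12,-8] → ·  [on edge]
    (4,1)@(9, 3): e=[2,-10,12] → ·
    (2,2)@(5, 5): e=[0,20,-16] → ·  [on edge]
    (1,3)@(3, 7): e=[0,28,-24] → ·  [on edge]
    (0,4)@(1, 9): e=[0,36,-32] → ·  [on edge]
    (1,5)@(3, 11): e=[4,0,0] → █  [on edge]
    (2,5)@(5, 11): e=[6,-22,20] → ·
    (1,6)@(3, 13): e=[6,-14,12] → ·
  covered (2 px):
    · · · · █ · · · ·
    · · · · · · · · ·
    · · · · · · · · ·
    · · · · · · · · ·
    · · · · · · · · ·
    · █ · · · · · · ·
    · · · · · · · · ·
T2:
  2·area = 48  (B↔C swapped to make it positive)
  edge (14, 2)→(8, 14): d=(-6,12) inclusive
  edge (8, 14)→(4, 14): d=(-4,0) inclusive
  edge (4, 14)→(14, 2): d=(10,-12) inclusive
    (5,3)@(11, 7): e=[6,28,14] → █
    (6,3)@(13, 7): e=[-18,28,38] → ·
    (4,4)@(9, 9): e=[18,20,10] → █
    (5,4)@(11, 9): e=[-6,20,34] → ·
    (3,5)@(7, 11): e=[30,12,6] → █
    (5,5)@(11, 11): e=[-18,12,54] → ·
    (2,6)@(5, 13): e=[42,4,2] → █
    (4,6)@(9, 13): e=[-6,4,50] → ·
  covered (6 px):
    · · · · · · · · ·
    · · · · · · · · ·
    · · · · · · · · ·
    · · · · · █ · · ·
    · · · · █ · · · ·
    · · · █ █ · · · ·
    · · █ █ · · · · ·

Z-buffer (winner per pixel, '.' = empty):
  . . . . 1 . . . .
  . . . . . . . . .
  . . . . . . . . .
  . . . . . 2 . 0 .
  . . . . 2 . 0 0 .
  . 1 . 2 2 0 0 . .
  . . 2 2 . . . . .

Answer: -1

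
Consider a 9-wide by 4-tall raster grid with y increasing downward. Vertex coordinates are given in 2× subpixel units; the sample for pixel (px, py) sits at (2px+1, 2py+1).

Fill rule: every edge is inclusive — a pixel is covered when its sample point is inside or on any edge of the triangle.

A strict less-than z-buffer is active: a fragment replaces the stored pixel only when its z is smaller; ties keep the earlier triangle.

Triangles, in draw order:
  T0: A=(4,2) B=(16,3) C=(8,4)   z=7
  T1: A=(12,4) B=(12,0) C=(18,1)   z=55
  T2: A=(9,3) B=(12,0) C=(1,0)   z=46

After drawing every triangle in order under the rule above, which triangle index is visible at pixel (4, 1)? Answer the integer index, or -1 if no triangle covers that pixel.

T0:
  2·area = 20
  edge (4, 2)→(16, 3): d=(12,1) inclusive
  edge (16, 3)→(8, 4): d=(-8,1) inclusive
  edge (8, 4)→(4, 2): d=(-4,-2) inclusive
    (3,1)@(7, 3): e=[9,9,2] → #
    (4,1)@(9, 3): e=[7,7,6] → #
    (5,1)@(11, 3): e=[5,5,10] → #
    (6,1)@(13, 3): e=[3,3,14] → #
    (7,1)@(15, 3): e=[1,1,18] → #
    (8,1)@(17, 3): e=[-1,-1,22] → ·
    (3,2)@(7, 5): e=[33,-7,-6] → ·
    (4,2)@(9, 5): e=[31,-9,-2] → ·
    (5,2)@(11, 5): e=[29,-11,2] → ·
    (6,2)@(13, 5): e=[27,-13,6] → ·
    (7,2)@(15, 5): e=[25,-15,10] → ·
  covered (5 px):
    · · · · · · · · ·
    · · · # # # # # ·
    · · · · · · · · ·
    · · · · · · · · ·
T1:
  2·area = 24
  edge (12, 4)→(12, 0): d=(0,-4) inclusive
  edge (12, 0)→(18, 1): d=(6,1) inclusive
  edge (18, 1)→(12, 4): d=(-6,3) inclusive
    (6,0)@(13, 1): e=[4,5,15] → #
    (7,0)@(15, 1): e=[12,3,9] → #
    (8,0)@(17, 1): e=[20,1,3] → #
    (6,1)@(13, 3): e=[4,17,3] → #
    (7,1)@(15, 3): e=[12,15,-3] → ·
    (8,1)@(17, 3): e=[20,13,-9] → ·
    (6,2)@(13, 5): e=[4,29,-9] → ·
  covered (4 px):
    · · · · · · # # #
    · · · · · · # · ·
    · · · · · · · · ·
    · · · · · · · · ·
T2:
  2·area = 33  (B↔C swapped to make it positive)
  edge (9, 3)→(1, 0): d=(-8,-3) inclusive
  edge (1, 0)→(12, 0): d=(11,0) inclusive
  edge (12, 0)→(9, 3): d=(-3,3) inclusive
    (2,0)@(5, 1): e=[4,11,18] → #
    (3,0)@(7, 1): e=[10,11,12] → #
    (4,0)@(9, 1): e=[16,11,6] → #
    (5,0)@(11, 1): e=[22,11,0] → #  [on edge]
    (6,0)@(13, 1): e=[28,11,-6] → ·
    (2,1)@(5, 3): e=[-12,33,12] → ·
    (3,1)@(7, 3): e=[-6,33,6] → ·
    (4,1)@(9, 3): e=[0,33,0] → #  [on edge]
    (5,1)@(11, 3): e=[6,33,-6] → ·
    (3,2)@(7, 5): e=[-22,55,0] → ·  [on edge]
    (4,2)@(9, 5): e=[-16,55,-6] → ·
    (2,3)@(5, 7): e=[-44,77,0] → ·  [on edge]
  covered (5 px):
    · · # # # # · · ·
    · · · · # · · · ·
    · · · · · · · · ·
    · · · · · · · · ·

Z-buffer (winner per pixel, '.' = empty):
  . . 2 2 2 2 1 1 1
  . . . 0 0 0 0 0 .
  . . . . . . . . .
  . . . . . . . . .

Final: 0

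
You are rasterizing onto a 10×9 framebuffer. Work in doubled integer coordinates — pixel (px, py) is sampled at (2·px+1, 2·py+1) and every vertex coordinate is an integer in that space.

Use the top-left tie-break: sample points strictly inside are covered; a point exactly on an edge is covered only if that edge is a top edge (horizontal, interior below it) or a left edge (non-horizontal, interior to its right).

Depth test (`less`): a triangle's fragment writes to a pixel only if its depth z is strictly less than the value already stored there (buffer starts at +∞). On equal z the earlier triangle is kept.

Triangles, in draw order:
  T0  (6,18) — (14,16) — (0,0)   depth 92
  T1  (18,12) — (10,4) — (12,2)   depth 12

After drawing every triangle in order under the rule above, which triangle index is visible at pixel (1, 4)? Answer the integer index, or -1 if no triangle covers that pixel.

T0:
  2·area = 156  (B↔C swapped to make it positive)
  edge (6, 18)→(0, 0): d=(-6,-18) top-left  bias=+0
  edge (0, 0)→(14, 16): d=(14,16) right/bottom  bias=-1
  edge (14, 16)→(6, 18): d=(-8,2) right/bottom  bias=-1
    (0,1)@(1, 3): e=[0,26,130] → #  [on edge]
    (1,1)@(3, 3): e=[36,-6,126] → ·
    (0,2)@(1, 5): e=[-12,54,114] → ·
    (1,2)@(3, 5): e=[24,22,110] → #
    (2,2)@(5, 5): e=[60,-10,106] → ·
    (1,3)@(3, 7): e=[12,50,94] → #
    (2,3)@(5, 7): e=[48,18,90] → #
    (3,3)@(7, 7): e=[84,-14,86] → ·
    (1,4)@(3, 9): e=[0,78,78] → #  [on edge]
    (3,4)@(7, 9): e=[72,14,70] → #
    (4,4)@(9, 9): e=[108,-18,66] → ·
    (1,5)@(3, 11): e=[-12,106,62] → ·
    (2,7)@(5, 15): e=[0,130,26] → #  [on edge]
  covered (21 px):
    · · · · · · · · · ·
    # · · · · · · · · ·
    · # · · · · · · · ·
    · # # · · · · · · ·
    · # # # · · · · · ·
    · · # # # · · · · ·
    · · # # # # · · · ·
    · · # # # # # · · ·
    · · · # # · · · · ·
T1:
  2·area = 32
  edge (18, 12)→(10, 4): d=(-8,-8) top-left  bias=+0
  edge (10, 4)→(12, 2): d=(2,-2) top-left  bias=+0
  edge (12, 2)→(18, 12): d=(6,10) right/bottom  bias=-1
    (3,0)@(7, 1): e=[0,-12,44] → ·  [on edge]
    (6,0)@(13, 1): e=[48,0,-16] → ·  [on edge]
    (4,1)@(9, 3): e=[0,-4,36] → ·  [on edge]
    (5,1)@(11, 3): e=[16,0,16] → #  [on edge]
    (6,1)@(13, 3): e=[32,4,-4] → ·
    (4,2)@(9, 5): e=[-16,0,48] → ·  [on edge]
    (5,2)@(11, 5): e=[0,4,28] → #  [on edge]
    (6,2)@(13, 5): e=[16,8,8] → #
    (7,2)@(15, 5): e=[32,12,-12] → ·
    (3,3)@(7, 7): e=[-48,0,80] → ·  [on edge]
    (5,3)@(11, 7): e=[-16,8,40] → ·
    (6,3)@(13, 7): e=[0,12,20] → #  [on edge]
    (7,3)@(15, 7): e=[16,16,0] → ·  [on edge]
    (2,4)@(5, 9): e=[-80,0,112] → ·  [on edge]
    (7,4)@(15, 9): e=[0,20,12] → #  [on edge]
    (1,5)@(3, 11): e=[-112,0,144] → ·  [on edge]
    (8,5)@(17, 11): e=[0,28,4] → #  [on edge]
    (0,6)@(1, 13): e=[-144,0,176] → ·  [on edge]
    (9,6)@(19, 13): e=[0,36,-4] → ·  [on edge]
  covered (6 px):
    · · · · · · · · · ·
    · · · · · # · · · ·
    · · · · · # # · · ·
    · · · · · · # · · ·
    · · · · · · · # · ·
    · · · · · · · · # ·
    · · · · · · · · · ·
    · · · · · · · · · ·
    · · · · · · · · · ·

Z-buffer (winner per pixel, '.' = empty):
  . . . . . . . . . .
  0 . . . . 1 . . . .
  . 0 . . . 1 1 . . .
  . 0 0 . . . 1 . . .
  . 0 0 0 . . . 1 . .
  . . 0 0 0 . . . 1 .
  . . 0 0 0 0 . . . .
  . . 0 0 0 0 0 . . .
  . . . 0 0 . . . . .

Answer: 0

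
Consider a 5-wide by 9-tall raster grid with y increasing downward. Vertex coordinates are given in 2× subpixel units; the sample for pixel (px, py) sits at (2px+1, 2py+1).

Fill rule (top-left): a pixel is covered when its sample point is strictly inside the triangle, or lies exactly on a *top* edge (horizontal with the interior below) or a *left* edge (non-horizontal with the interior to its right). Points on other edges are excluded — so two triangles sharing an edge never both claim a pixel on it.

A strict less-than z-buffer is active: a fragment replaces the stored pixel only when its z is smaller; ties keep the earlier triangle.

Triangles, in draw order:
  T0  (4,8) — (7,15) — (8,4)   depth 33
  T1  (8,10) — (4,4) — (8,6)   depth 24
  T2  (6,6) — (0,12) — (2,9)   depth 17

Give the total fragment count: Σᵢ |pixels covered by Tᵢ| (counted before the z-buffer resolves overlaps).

T0:
  2·area = 40  (B↔C swapped to make it positive)
  edge (4, 8)→(8, 4): d=(4,-4) top-left  bias=+0
  edge (8, 4)→(7, 15): d=(-1,11) right/bottom  bias=-1
  edge (7, 15)→(4, 8): d=(-3,-7) top-left  bias=+0
    (0,0)@(1, 1): e=[-40,80,0] → .  [on edge]
    (4,1)@(9, 3): e=[0,-10,50] → .  [on edge]
    (3,2)@(7, 5): e=[0,10,30] → X  [on edge]
    (4,2)@(9, 5): e=[8,-12,44] → .
    (2,3)@(5, 7): e=[0,30,10] → X  [on edge]
    (4,3)@(9, 7): e=[16,-14,38] → .
    (1,4)@(3, 9): e=[0,50,-10] → .  [on edge]
    (2,4)@(5, 9): e=[8,28,4] → X
    (4,4)@(9, 9): e=[24,-16,32] → .
    (0,5)@(1, 11): e=[0,70,-30] → .  [on edge]
    (2,5)@(5, 11): e=[16,26,-2] → .
    (3,5)@(7, 11): e=[24,4,12] → X
    (3,7)@(7, 15): e=[40,0,0] → .  [on edge]
  covered (7 px):
    . . . . .
    . . . . .
    . . . X .
    . . X X .
    . . X X .
    . . . X .
    . . . X .
    . . . . .
    . . . . .
T1:
  2·area = 16
  edge (8, 10)→(4, 4): d=(-4,-6) top-left  bias=+0
  edge (4, 4)→(8, 6): d=(4,2) right/bottom  bias=-1
  edge (8, 6)→(8, 10): d=(0,4) right/bottom  bias=-1
    (2,2)@(5, 5): e=[2,2,12] → X
    (3,2)@(7, 5): e=[14,-2,4] → .
    (2,3)@(5, 7): e=[-6,10,12] → .
    (3,3)@(7, 7): e=[6,6,4] → X
    (4,3)@(9, 7): e=[18,2,-4] → .
    (3,4)@(7, 9): e=[-2,14,4] → .
  covered (2 px):
    . . . . .
    . . . . .
    . . X . .
    . . . X .
    . . . . .
    . . . . .
    . . . . .
    . . . . .
    . . . . .
T2:
  2·area = 6
  edge (6, 6)→(0, 12): d=(-6,6) right/bottom  bias=-1
  edge (0, 12)→(2, 9): d=(2,-3) top-left  bias=+0
  edge (2, 9)→(6, 6): d=(4,-3) top-left  bias=+0
    (4,1)@(9, 3): e=[0,9,-3] → .  [on edge]
    (3,2)@(7, 5): e=[0,7,-1] → .  [on edge]
    (2,3)@(5, 7): e=[0,5,1] → .  [on edge]
    (1,4)@(3, 9): e=[0,3,3] → .  [on edge]
    (0,5)@(1, 11): e=[0,1,5] → .  [on edge]
  covered (0 px):
    . . . . .
    . . . . .
    . . . . .
    . . . . .
    . . . . .
    . . . . .
    . . . . .
    . . . . .
    . . . . .

Final: 9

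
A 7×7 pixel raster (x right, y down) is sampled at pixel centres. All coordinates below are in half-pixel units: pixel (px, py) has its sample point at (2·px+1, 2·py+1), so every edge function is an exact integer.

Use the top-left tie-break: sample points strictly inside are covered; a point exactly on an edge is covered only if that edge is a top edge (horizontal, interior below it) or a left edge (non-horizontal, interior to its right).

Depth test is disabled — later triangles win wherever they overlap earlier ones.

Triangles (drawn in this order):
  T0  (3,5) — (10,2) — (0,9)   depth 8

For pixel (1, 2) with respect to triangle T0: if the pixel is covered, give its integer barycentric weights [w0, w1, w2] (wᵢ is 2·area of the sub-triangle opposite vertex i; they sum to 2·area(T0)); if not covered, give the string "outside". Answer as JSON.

T0:
  2·area = 19
  edge (3, 5)→(10, 2): d=(7,-3) top-left  bias=+0
  edge (10, 2)→(0, 9): d=(-10,7) right/bottom  bias=-1
  edge (0, 9)→(3, 5): d=(3,-4) top-left  bias=+0
    (1,2)@(3, 5): e=[0,19,0] → █  [on edge]
    (2,2)@(5, 5): e=[6,5,8] → █
    (3,2)@(7, 5): e=[12,-9,16] → ·
    (1,3)@(3, 7): e=[14,-1,6] → ·
    (2,3)@(5, 7): e=[20,-15,14] → ·
  covered (2 px):
    · · · · · · ·
    · · · · · · ·
    · █ █ · · · ·
    · · · · · · ·
    · · · · · · ·
    · · · · · · ·
    · · · · · · ·

Final: [19,0,0]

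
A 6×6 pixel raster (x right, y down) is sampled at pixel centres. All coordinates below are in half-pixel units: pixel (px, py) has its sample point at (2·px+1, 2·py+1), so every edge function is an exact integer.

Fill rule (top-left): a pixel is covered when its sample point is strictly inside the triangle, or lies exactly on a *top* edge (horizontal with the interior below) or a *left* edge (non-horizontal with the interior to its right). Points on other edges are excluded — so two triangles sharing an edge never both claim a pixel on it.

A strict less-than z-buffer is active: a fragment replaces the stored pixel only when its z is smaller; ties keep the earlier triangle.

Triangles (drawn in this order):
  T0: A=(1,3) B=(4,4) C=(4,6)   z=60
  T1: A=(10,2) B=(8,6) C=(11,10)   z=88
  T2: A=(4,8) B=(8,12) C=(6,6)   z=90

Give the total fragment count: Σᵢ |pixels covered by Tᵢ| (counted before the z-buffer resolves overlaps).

T0:
  2·area = 6
  edge (1, 3)→(4, 4): d=(3,1) right/bottom  bias=-1
  edge (4, 4)→(4, 6): d=(0,2) right/bottom  bias=-1
  edge (4, 6)→(1, 3): d=(-3,-3) top-left  bias=+0
    (0,1)@(1, 3): e=[0,6,0] → ·  [on edge]
    (1,2)@(3, 5): e=[4,2,0] → █  [on edge]
    (2,2)@(5, 5): e=[2,-2,6] → ·
    (3,2)@(7, 5): e=[0,-6,12] → ·  [on edge]
    (1,3)@(3, 7): e=[10,2,-6] → ·
    (2,3)@(5, 7): e=[8,-2,0] → ·  [on edge]
    (3,4)@(7, 9): e=[12,-6,0] → ·  [on edge]
    (4,5)@(9, 11): e=[16,-10,0] → ·  [on edge]
  covered (1 px):
    · · · · · ·
    · · · · · ·
    · █ · · · ·
    · · · · · ·
    · · · · · ·
    · · · · · ·
T1:
  2·area = 20  (B↔C swapped to make it positive)
  edge (10, 2)→(11, 10): d=(1,8) right/bottom  bias=-1
  edge (11, 10)→(8, 6): d=(-3,-4) top-left  bias=+0
  edge (8, 6)→(10, 2): d=(2,-4) top-left  bias=+0
    (4,2)@(9, 5): e=[11,7,2] → █
    (5,2)@(11, 5): e=[-5,15,10] → ·
    (4,3)@(9, 7): e=[13,1,6] → █
    (5,3)@(11, 7): e=[-3,9,14] → ·
    (4,4)@(9, 9): e=[15,-5,10] → ·
  covered (2 px):
    · · · · · ·
    · · · · · ·
    · · · · █ ·
    · · · · █ ·
    · · · · · ·
    · · · · · ·
T2:
  2·area = 16  (B↔C swapped to make it positive)
  edge (4, 8)→(6, 6): d=(2,-2) top-left  bias=+0
  edge (6, 6)→(8, 12): d=(2,6) right/bottom  bias=-1
  edge (8, 12)→(4, 8): d=(-4,-4) top-left  bias=+0
    (5,0)@(11, 1): e=[0,-40,56] → ·  [on edge]
    (2,1)@(5, 3): e=[-8,0,24] → ·  [on edge]
    (4,1)@(9, 3): e=[0,-24,40] → ·  [on edge]
    (0,2)@(1, 5): e=[-12,28,0] → ·  [on edge]
    (3,2)@(7, 5): e=[0,-8,24] → ·  [on edge]
    (1,3)@(3, 7): e=[-4,20,0] → ·  [on edge]
    (2,3)@(5, 7): e=[0,8,8] → █  [on edge]
    (3,3)@(7, 7): e=[4,-4,16] → ·
    (1,4)@(3, 9): e=[0,24,-8] → ·  [on edge]
    (2,4)@(5, 9): e=[4,12,0] → █  [on edge]
    (3,4)@(7, 9): e=[8,0,8] → ·  [on edge]
    (0,5)@(1, 11): e=[0,40,-24] → ·  [on edge]
    (3,5)@(7, 11): e=[12,4,0] → █  [on edge]
  covered (3 px):
    · · · · · ·
    · · · · · ·
    · · · · · ·
    · · █ · · ·
    · · █ · · ·
    · · · █ · ·

Result: 6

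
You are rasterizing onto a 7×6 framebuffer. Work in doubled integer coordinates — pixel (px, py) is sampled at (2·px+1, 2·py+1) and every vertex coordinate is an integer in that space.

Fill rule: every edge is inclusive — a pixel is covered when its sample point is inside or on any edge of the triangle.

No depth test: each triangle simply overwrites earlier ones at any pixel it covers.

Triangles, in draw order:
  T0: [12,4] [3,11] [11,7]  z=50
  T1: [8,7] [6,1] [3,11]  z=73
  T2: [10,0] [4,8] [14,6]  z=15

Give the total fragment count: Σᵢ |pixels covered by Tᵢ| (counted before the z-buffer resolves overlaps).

T0:
  2·area = 20  (B↔C swapped to make it positive)
  edge (12, 4)→(11, 7): d=(-1,3) inclusive
  edge (11, 7)→(3, 11): d=(-8,4) inclusive
  edge (3, 11)→(12, 4): d=(9,-7) inclusive
    (6,0)@(13, 1): e=[0,40,-20] → ·  [on edge]
    (5,2)@(11, 5): e=[2,16,2] → █
    (6,2)@(13, 5): e=[-4,8,16] → ·
    (4,3)@(9, 7): e=[6,8,6] → █
    (5,3)@(11, 7): e=[0,0,20] → █  [on edge]
    (6,3)@(13, 7): e=[-6,-8,34] → ·
    (3,4)@(7, 9): e=[10,0,10] → █  [on edge]
    (4,4)@(9, 9): e=[4,-8,24] → ·
    (5,4)@(11, 9): e=[-2,-16,38] → ·
    (1,5)@(3, 11): e=[20,0,0] → █  [on edge]
    (2,5)@(5, 11): e=[14,-8,14] → ·
    (3,5)@(7, 11): e=[8,-16,28] → ·
  covered (5 px):
    · · · · · · ·
    · · · · · · ·
    · · · · · █ ·
    · · · · █ █ ·
    · · · █ · · ·
    · █ · · · · ·
T1:
  2·area = 38  (B↔C swapped to make it positive)
  edge (8, 7)→(3, 11): d=(-5,4) inclusive
  edge (3, 11)→(6, 1): d=(3,-10) inclusive
  edge (6, 1)→(8, 7): d=(2,6) inclusive
    (6,1)@(13, 3): e=[0,76,-38] → ·  [on edge]
    (2,2)@(5, 5): e=[22,2,14] → █
    (3,2)@(7, 5): e=[14,22,2] → █
    (4,2)@(9, 5): e=[6,42,-10] → ·
    (2,3)@(5, 7): e=[12,8,18] → █
    (4,3)@(9, 7): e=[-4,48,-6] → ·
    (2,4)@(5, 9): e=[2,14,22] → █
    (3,4)@(7, 9): e=[-6,34,10] → ·
    (1,5)@(3, 11): e=[0,0,38] → █  [on edge]
    (2,5)@(5, 11): e=[-8,20,26] → ·
  covered (6 px):
    · · · · · · ·
    · · · · · · ·
    · · █ █ · · ·
    · · █ █ · · ·
    · · █ · · · ·
    · █ · · · · ·
T2:
  2·area = 68  (B↔C swapped to make it positive)
  edge (10, 0)→(14, 6): d=(4,6) inclusive
  edge (14, 6)→(4, 8): d=(-10,2) inclusive
  edge (4, 8)→(10, 0): d=(6,-8) inclusive
    (4,1)@(9, 3): e=[18,40,10] → █
    (5,1)@(11, 3): e=[6,36,26] → █
    (6,1)@(13, 3): e=[-6,32,42] → ·
    (3,2)@(7, 5): e=[38,24,6] → █
    (6,2)@(13, 5): e=[2,12,54] → █
    (2,3)@(5, 7): e=[58,8,2] → █
    (4,3)@(9, 7): e=[34,0,34] → █  [on edge]
    (5,3)@(11, 7): e=[22,-4,50] → ·
    (6,3)@(13, 7): e=[10,-8,66] → ·
    (2,4)@(5, 9): e=[66,-12,14] → ·
    (3,4)@(7, 9): e=[54,-16,30] → ·
    (4,4)@(9, 9): e=[42,-20,46] → ·
  covered (9 px):
    · · · · · · ·
    · · · · █ █ ·
    · · · █ █ █ █
    · · █ █ █ · ·
    · · · · · · ·
    · · · · · · ·

Answer: 20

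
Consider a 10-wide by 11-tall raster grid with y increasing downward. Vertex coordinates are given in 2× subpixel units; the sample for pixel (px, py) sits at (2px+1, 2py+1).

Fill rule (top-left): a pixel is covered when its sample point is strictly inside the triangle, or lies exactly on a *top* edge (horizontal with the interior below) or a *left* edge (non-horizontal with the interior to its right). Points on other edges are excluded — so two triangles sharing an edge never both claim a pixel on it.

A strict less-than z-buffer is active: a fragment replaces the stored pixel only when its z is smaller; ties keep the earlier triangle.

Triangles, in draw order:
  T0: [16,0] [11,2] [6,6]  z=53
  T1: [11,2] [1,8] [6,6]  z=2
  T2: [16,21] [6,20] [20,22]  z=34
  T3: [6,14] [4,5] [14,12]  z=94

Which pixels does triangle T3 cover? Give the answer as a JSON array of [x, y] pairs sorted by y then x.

T0:
  2·area = 10  (B↔C swapped to make it positive)
  edge (16, 0)→(6, 6): d=(-10,6) right/bottom  bias=-1
  edge (6, 6)→(11, 2): d=(5,-4) top-left  bias=+0
  edge (11, 2)→(16, 0): d=(5,-2) top-left  bias=+0
    (5,1)@(11, 3): e=[0,5,5] → ·  [on edge]
    (0,4)@(1, 9): e=[0,-5,15] → ·  [on edge]
  covered (0 px):
    · · · · · · · · · ·
    · · · · · · · · · ·
    · · · · · · · · · ·
    · · · · · · · · · ·
    · · · · · · · · · ·
    · · · · · · · · · ·
    · · · · · · · · · ·
    · · · · · · · · · ·
    · · · · · · · · · ·
    · · · · · · · · · ·
    · · · · · · · · · ·
T1:
  2·area = 10  (B↔C swapped to make it positive)
  edge (11, 2)→(6, 6): d=(-5,4) right/bottom  bias=-1
  edge (6, 6)→(1, 8): d=(-5,2) right/bottom  bias=-1
  edge (1, 8)→(11, 2): d=(10,-6) top-left  bias=+0
    (3,2)@(7, 5): e=[1,3,6] → █
    (4,2)@(9, 5): e=[-7,-1,18] → ·
    (1,3)@(3, 7): e=[7,1,2] → █
    (2,3)@(5, 7): e=[-1,-3,14] → ·
    (3,3)@(7, 7): e=[-9,-7,26] → ·
    (1,4)@(3, 9): e=[-3,-9,22] → ·
  covered (2 px):
    · · · · · · · · · ·
    · · · · · · · · · ·
    · · · █ · · · · · ·
    · █ · · · · · · · ·
    · · · · · · · · · ·
    · · · · · · · · · ·
    · · · · · · · · · ·
    · · · · · · · · · ·
    · · · · · · · · · ·
    · · · · · · · · · ·
    · · · · · · · · · ·
T2:
  2·area = 6  (B↔C swapped to make it positive)
  edge (16, 21)→(20, 22): d=(4,1) right/bottom  bias=-1
  edge (20, 22)→(6, 20): d=(-14,-2) top-left  bias=+0
  edge (6, 20)→(16, 21): d=(10,1) right/bottom  bias=-1
    (6,10)@(13, 21): e=[3,0,3] → █  [on edge]
    (7,10)@(15, 21): e=[1,4,1] → █
    (8,10)@(17, 21): e=[-1,8,-1] → ·
  covered (2 px):
    · · · · · · · · · ·
    · · · · · · · · · ·
    · · · · · · · · · ·
    · · · · · · · · · ·
    · · · · · · · · · ·
    · · · · · · · · · ·
    · · · · · · · · · ·
    · · · · · · · · · ·
    · · · · · · · · · ·
    · · · · · · · · · ·
    · · · · · · █ █ · ·
T3:
  2·area = 76
  edge (6, 14)→(4, 5): d=(-2,-9) top-left  bias=+0
  edge (4, 5)→(14, 12): d=(10,7) right/bottom  bias=-1
  edge (14, 12)→(6, 14): d=(-8,2) right/bottom  bias=-1
    (2,3)@(5, 7): e=[5,13,58] → █
    (3,3)@(7, 7): e=[23,-1,54] → ·
    (2,4)@(5, 9): e=[1,33,42] → █
    (3,4)@(7, 9): e=[19,19,38] → █
    (4,4)@(9, 9): e=[37,5,34] → █
    (5,4)@(11, 9): e=[55,-9,30] → ·
    (2,5)@(5, 11): e=[-3,53,26] → ·
    (3,5)@(7, 11): e=[15,39,22] → █
    (5,5)@(11, 11): e=[51,11,14] → █
    (6,5)@(13, 11): e=[69,-3,10] → ·
    (3,6)@(7, 13): e=[11,59,6] → █
    (5,6)@(11, 13): e=[47,31,-2] → ·
  covered (9 px):
    · · · · · · · · · ·
    · · · · · · · · · ·
    · · · · · · · · · ·
    · · █ · · · · · · ·
    · · █ █ █ · · · · ·
    · · · █ █ █ · · · ·
    · · · █ █ · · · · ·
    · · · · · · · · · ·
    · · · · · · · · · ·
    · · · · · · · · · ·
    · · · · · · · · · ·

Answer: [[2,3],[2,4],[3,4],[4,4],[3,5],[4,5],[5,5],[3,6],[4,6]]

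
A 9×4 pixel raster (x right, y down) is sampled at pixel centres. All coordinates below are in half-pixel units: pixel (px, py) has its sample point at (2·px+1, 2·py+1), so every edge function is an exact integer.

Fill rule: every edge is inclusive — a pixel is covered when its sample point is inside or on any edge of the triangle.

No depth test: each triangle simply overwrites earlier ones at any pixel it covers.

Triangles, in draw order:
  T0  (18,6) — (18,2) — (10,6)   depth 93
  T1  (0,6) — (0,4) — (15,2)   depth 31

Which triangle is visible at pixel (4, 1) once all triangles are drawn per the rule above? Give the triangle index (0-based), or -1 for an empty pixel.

T0:
  2·area = 32  (B↔C swapped to make it positive)
  edge (18, 6)→(10, 6): d=(-8,0) inclusive
  edge (10, 6)→(18, 2): d=(8,-4) inclusive
  edge (18, 2)→(18, 6): d=(0,4) inclusive
    (8,1)@(17, 3): e=[24,4,4] → █
    (6,2)@(13, 5): e=[8,4,20] → █
    (7,2)@(15, 5): e=[8,12,12] → █
    (6,3)@(13, 7): e=[-8,20,20] → ·
    (7,3)@(15, 7): e=[-8,28,12] → ·
    (8,3)@(17, 7): e=[-8,36,4] → ·
  covered (4 px):
    · · · · · · · · ·
    · · · · · · · · █
    · · · · · · █ █ █
    · · · · · · · · ·
T1:
  2·area = 30
  edge (0, 6)→(0, 4): d=(0,-2) inclusive
  edge (0, 4)→(15, 2): d=(15,-2) inclusive
  edge (15, 2)→(0, 6): d=(-15,4) inclusive
    (4,1)@(9, 3): e=[18,3,9] → █
    (5,1)@(11, 3): e=[22,7,1] → █
    (6,1)@(13, 3): e=[26,11,-7] → ·
    (0,2)@(1, 5): e=[2,17,11] → █
    (1,2)@(3, 5): e=[6,21,3] → █
    (2,2)@(5, 5): e=[10,25,-5] → ·
    (4,2)@(9, 5): e=[18,33,-21] → ·
    (5,2)@(11, 5): e=[22,37,-29] → ·
    (0,3)@(1, 7): e=[2,47,-19] → ·
    (1,3)@(3, 7): e=[6,51,-27] → ·
  covered (4 px):
    · · · · · · · · ·
    · · · · █ █ · · ·
    █ █ · · · · · · ·
    · · · · · · · · ·

Z-buffer (winner per pixel, '.' = empty):
  . . . . . . . . .
  . . . . 1 1 . . 0
  1 1 . . . . 0 0 0
  . . . . . . . . .

Final: 1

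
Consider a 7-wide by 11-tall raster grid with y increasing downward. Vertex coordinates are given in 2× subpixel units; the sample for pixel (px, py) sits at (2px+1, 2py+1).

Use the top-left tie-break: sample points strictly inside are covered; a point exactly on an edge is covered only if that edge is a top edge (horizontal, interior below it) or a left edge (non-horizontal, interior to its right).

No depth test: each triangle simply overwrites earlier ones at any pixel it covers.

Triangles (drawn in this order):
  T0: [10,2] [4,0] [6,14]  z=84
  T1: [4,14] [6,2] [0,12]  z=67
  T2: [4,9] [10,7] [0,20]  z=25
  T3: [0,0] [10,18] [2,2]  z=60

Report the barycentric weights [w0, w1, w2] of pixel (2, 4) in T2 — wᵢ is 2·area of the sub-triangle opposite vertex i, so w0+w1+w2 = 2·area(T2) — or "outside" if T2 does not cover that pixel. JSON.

T0:
  2·area = 80  (B↔C swapped to make it positive)
  edge (10, 2)→(6, 14): d=(-4,12) right/bottom  bias=-1
  edge (6, 14)→(4, 0): d=(-2,-14) top-left  bias=+0
  edge (4, 0)→(10, 2): d=(6,2) right/bottom  bias=-1
    (2,0)@(5, 1): e=[64,12,4] → █
    (3,0)@(7, 1): e=[40,40,0] → ·  [on edge]
    (2,1)@(5, 3): e=[56,8,16] → █
    (3,1)@(7, 3): e=[32,36,12] → █
    (4,1)@(9, 3): e=[8,64,8] → █
    (5,1)@(11, 3): e=[-16,92,4] → ·
    (6,1)@(13, 3): e=[-40,120,0] → ·  [on edge]
    (2,2)@(5, 5): e=[48,4,28] → █
    (4,2)@(9, 5): e=[0,60,20] → ·  [on edge]
    (2,3)@(5, 7): e=[40,0,40] → █  [on edge]
    (4,3)@(9, 7): e=[-8,56,32] → ·
    (2,4)@(5, 9): e=[32,-4,52] → ·
    (3,5)@(7, 11): e=[0,20,60] → ·  [on edge]
    (2,8)@(5, 17): e=[0,-20,100] → ·  [on edge]
    (3,10)@(7, 21): e=[-40,0,120] → ·  [on edge]
  covered (9 px):
    · · █ · · · ·
    · · █ █ █ · ·
    · · █ █ · · ·
    · · █ █ · · ·
    · · · █ · · ·
    · · · · · · ·
    · · · · · · ·
    · · · · · · ·
    · · · · · · ·
    · · · · · · ·
    · · · · · · ·
T1:
  2·area = 52  (B↔C swapped to make it positive)
  edge (4, 14)→(0, 12): d=(-4,-2) top-left  bias=+0
  edge (0, 12)→(6, 2): d=(6,-10) top-left  bias=+0
  edge (6, 2)→(4, 14): d=(-2,12) right/bottom  bias=-1
    (2,2)@(5, 5): e=[38,8,6] → █
    (3,2)@(7, 5): e=[42,28,-18] → ·
    (1,3)@(3, 7): e=[26,0,26] → █  [on edge]
    (3,3)@(7, 7): e=[34,40,-22] → ·
    (1,4)@(3, 9): e=[18,12,22] → █
    (2,4)@(5, 9): e=[22,32,-2] → ·
    (0,5)@(1, 11): e=[6,4,42] → █
    (2,5)@(5, 11): e=[14,44,-6] → ·
    (0,6)@(1, 13): e=[-2,16,38] → ·
    (1,6)@(3, 13): e=[2,36,14] → █
    (2,6)@(5, 13): e=[6,56,-10] → ·
    (1,7)@(3, 15): e=[-6,48,10] → ·
  covered (7 px):
    · · · · · · ·
    · · · · · · ·
    · · █ · · · ·
    · █ █ · · · ·
    · █ · · · · ·
    █ █ · · · · ·
    · █ · · · · ·
    · · · · · · ·
    · · · · · · ·
    · · · · · · ·
    · · · · · · ·
T2:
  2·area = 58
  edge (4, 9)→(10, 7): d=(6,-2) top-left  bias=+0
  edge (10, 7)→(0, 20): d=(-10,13) right/bottom  bias=-1
  edge (0, 20)→(4, 9): d=(4,-11) top-left  bias=+0
    (2,4)@(5, 9): e=[2,45,11] → █
    (3,4)@(7, 9): e=[6,19,33] → █
    (4,4)@(9, 9): e=[10,-7,55] → ·
    (2,5)@(5, 11): e=[14,25,19] → █
    (3,5)@(7, 11): e=[18,-1,41] → ·
    (1,6)@(3, 13): e=[22,31,5] → █
    (3,6)@(7, 13): e=[30,-21,49] → ·
    (1,7)@(3, 15): e=[34,11,13] → █
    (2,7)@(5, 15): e=[38,-15,35] → ·
    (1,8)@(3, 17): e=[46,-9,21] → ·
  covered (6 px):
    · · · · · · ·
    · · · · · · ·
    · · · · · · ·
    · · · · · · ·
    · · █ █ · · ·
    · · █ · · · ·
    · █ █ · · · ·
    · █ · · · · ·
    · · · · · · ·
    · · · · · · ·
    · · · · · · ·
T3:
  2·area = 16  (B↔C swapped to make it positive)
  edge (0, 0)→(2, 2): d=(2,2) right/bottom  bias=-1
  edge (2, 2)→(10, 18): d=(8,16) right/bottom  bias=-1
  edge (10, 18)→(0, 0): d=(-10,-18) top-left  bias=+0
    (0,0)@(1, 1): e=[0,8,8] → ·  [on edge]
    (1,1)@(3, 3): e=[0,-8,24] → ·  [on edge]
    (1,2)@(3, 5): e=[4,8,4] → █
    (2,2)@(5, 5): e=[0,-24,40] → ·  [on edge]
    (1,3)@(3, 7): e=[8,24,-16] → ·
    (3,3)@(7, 7): e=[0,-40,56] → ·  [on edge]
    (2,4)@(5, 9): e=[8,8,0] → █  [on edge]
    (3,4)@(7, 9): e=[4,-24,36] → ·
    (4,4)@(9, 9): e=[0,-56,72] → ·  [on edge]
    (2,5)@(5, 11): e=[12,24,-20] → ·
    (5,5)@(11, 11): e=[0,-72,88] → ·  [on edge]
    (6,6)@(13, 13): e=[0,-88,104] → ·  [on edge]
  covered (2 px):
    · · · · · · ·
    · · · · · · ·
    · █ · · · · ·
    · · · · · · ·
    · · █ · · · ·
    · · · · · · ·
    · · · · · · ·
    · · · · · · ·
    · · · · · · ·
    · · · · · · ·
    · · · · · · ·

Final: [45,11,2]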